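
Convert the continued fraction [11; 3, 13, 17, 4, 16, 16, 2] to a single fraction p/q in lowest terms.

16893545/1491699

Using pₖ = aₖpₖ₋₁ + pₖ₋₂ and qₖ = aₖqₖ₋₁ + qₖ₋₂:
  k=0: a=11, p=11, q=1
  k=1: a=3, p=34, q=3
  k=2: a=13, p=453, q=40
  k=3: a=17, p=7735, q=683
  k=4: a=4, p=31393, q=2772
  k=5: a=16, p=510023, q=45035
  k=6: a=16, p=8191761, q=723332
  k=7: a=2, p=16893545, q=1491699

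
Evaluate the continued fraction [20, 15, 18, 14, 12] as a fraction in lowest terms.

922634/45979

Fold from the inside: start with 12/1.
  14 + 1/12 = 169/12
  18 + 12/169 = 3054/169
  15 + 169/3054 = 45979/3054
  20 + 3054/45979 = 922634/45979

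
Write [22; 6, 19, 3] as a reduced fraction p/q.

Using pₖ = aₖpₖ₋₁ + pₖ₋₂ and qₖ = aₖqₖ₋₁ + qₖ₋₂:
  k=0: a=22, p=22, q=1
  k=1: a=6, p=133, q=6
  k=2: a=19, p=2549, q=115
  k=3: a=3, p=7780, q=351

7780/351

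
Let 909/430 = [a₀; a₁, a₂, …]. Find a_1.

8

909 = 2·430 + 49   →  a_0 = 2
430 = 8·49 + 38   →  a_1 = 8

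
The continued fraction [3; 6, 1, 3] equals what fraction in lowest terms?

85/27

Fold from the inside: start with 3/1.
  1 + 1/3 = 4/3
  6 + 3/4 = 27/4
  3 + 4/27 = 85/27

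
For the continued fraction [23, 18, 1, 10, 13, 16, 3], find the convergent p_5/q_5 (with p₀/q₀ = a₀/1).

1009163/43776

Using pₖ = aₖpₖ₋₁ + pₖ₋₂, qₖ = aₖqₖ₋₁ + qₖ₋₂ (with p₋₁=1, p₋₂=0, q₋₁=0, q₋₂=1):
  k=0: a=23, p=23, q=1
  k=1: a=18, p=415, q=18
  k=2: a=1, p=438, q=19
  k=3: a=10, p=4795, q=208
  k=4: a=13, p=62773, q=2723
  k=5: a=16, p=1009163, q=43776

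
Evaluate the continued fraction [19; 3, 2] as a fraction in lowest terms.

Fold from the inside: start with 2/1.
  3 + 1/2 = 7/2
  19 + 2/7 = 135/7

135/7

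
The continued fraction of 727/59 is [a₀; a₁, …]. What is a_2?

727 = 12·59 + 19   →  a_0 = 12
59 = 3·19 + 2   →  a_1 = 3
19 = 9·2 + 1   →  a_2 = 9

9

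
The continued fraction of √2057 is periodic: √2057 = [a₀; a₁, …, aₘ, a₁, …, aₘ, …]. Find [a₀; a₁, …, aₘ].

a₀ = ⌊√2057⌋ = 45.
With m₀=0, d₀=1 and mₖ₊₁ = dₖaₖ − mₖ, dₖ₊₁ = (n − mₖ₊₁²)/dₖ, aₖ₊₁ = ⌊(a₀+mₖ₊₁)/dₖ₊₁⌋:
  k=1: m=45, d=32, a=2
  k=2: m=19, d=53, a=1
  k=3: m=34, d=17, a=4
  k=4: m=34, d=53, a=1
  k=5: m=19, d=32, a=2
  k=6: m=45, d=1, a=90
d=1 and a=2a₀=90 at k=6, so the next step gives (m, d) = (45, 32) again — its k=1 value — and the period has length 6.

[45; 2, 1, 4, 1, 2, 90]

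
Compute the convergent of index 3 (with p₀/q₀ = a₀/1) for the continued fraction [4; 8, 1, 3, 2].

144/35

Using pₖ = aₖpₖ₋₁ + pₖ₋₂, qₖ = aₖqₖ₋₁ + qₖ₋₂ (with p₋₁=1, p₋₂=0, q₋₁=0, q₋₂=1):
  k=0: a=4, p=4, q=1
  k=1: a=8, p=33, q=8
  k=2: a=1, p=37, q=9
  k=3: a=3, p=144, q=35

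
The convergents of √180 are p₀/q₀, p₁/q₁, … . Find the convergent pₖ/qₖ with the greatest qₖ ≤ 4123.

51841/3864

√180 = [13; 2, 2, 2, 26, …] (period length 4).
Convergents:
  p_0/q_0 = 13/1
  p_1/q_1 = 27/2
  p_2/q_2 = 67/5
  p_3/q_3 = 161/12
  p_4/q_4 = 4253/317
  p_5/q_5 = 8667/646
  p_6/q_6 = 21587/1609
  p_7/q_7 = 51841/3864
  p_8/q_8 = 1369453/102073
q_7 = 3864 ≤ 4123 < 102073 = q_8, so the answer is 51841/3864.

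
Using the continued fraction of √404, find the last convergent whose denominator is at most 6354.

√404 = [20; 10, 40, …] (period length 2).
Convergents:
  p_0/q_0 = 20/1
  p_1/q_1 = 201/10
  p_2/q_2 = 8060/401
  p_3/q_3 = 80801/4020
  p_4/q_4 = 3240100/161201
q_3 = 4020 ≤ 6354 < 161201 = q_4, so the answer is 80801/4020.

80801/4020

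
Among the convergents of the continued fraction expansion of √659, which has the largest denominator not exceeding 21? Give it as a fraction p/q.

77/3

√659 = [25; 1, 2, 25, 2, 1, 50, …] (period length 6).
Convergents:
  p_0/q_0 = 25/1
  p_1/q_1 = 26/1
  p_2/q_2 = 77/3
  p_3/q_3 = 1951/76
q_2 = 3 ≤ 21 < 76 = q_3, so the answer is 77/3.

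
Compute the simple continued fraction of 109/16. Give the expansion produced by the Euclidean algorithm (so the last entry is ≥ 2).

109 = 6×16 + 13
16 = 1×13 + 3
13 = 4×3 + 1
3 = 3×1 + 0  (stop)
So 109/16 = [6; 1, 4, 3].

[6; 1, 4, 3]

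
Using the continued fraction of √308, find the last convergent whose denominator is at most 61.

351/20

√308 = [17; 1, 1, 4, 1, 1, 34, …] (period length 6).
Convergents:
  p_0/q_0 = 17/1
  p_1/q_1 = 18/1
  p_2/q_2 = 35/2
  p_3/q_3 = 158/9
  p_4/q_4 = 193/11
  p_5/q_5 = 351/20
  p_6/q_6 = 12127/691
q_5 = 20 ≤ 61 < 691 = q_6, so the answer is 351/20.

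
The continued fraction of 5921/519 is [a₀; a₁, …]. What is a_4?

5921 = 11·519 + 212   →  a_0 = 11
519 = 2·212 + 95   →  a_1 = 2
212 = 2·95 + 22   →  a_2 = 2
95 = 4·22 + 7   →  a_3 = 4
22 = 3·7 + 1   →  a_4 = 3

3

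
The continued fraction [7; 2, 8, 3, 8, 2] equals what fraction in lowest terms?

6986/935

Using pₖ = aₖpₖ₋₁ + pₖ₋₂ and qₖ = aₖqₖ₋₁ + qₖ₋₂:
  k=0: a=7, p=7, q=1
  k=1: a=2, p=15, q=2
  k=2: a=8, p=127, q=17
  k=3: a=3, p=396, q=53
  k=4: a=8, p=3295, q=441
  k=5: a=2, p=6986, q=935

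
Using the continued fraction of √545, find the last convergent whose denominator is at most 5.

√545 = [23; 2, 1, 8, 1, 2, 46, …] (period length 6).
Convergents:
  p_0/q_0 = 23/1
  p_1/q_1 = 47/2
  p_2/q_2 = 70/3
  p_3/q_3 = 607/26
q_2 = 3 ≤ 5 < 26 = q_3, so the answer is 70/3.

70/3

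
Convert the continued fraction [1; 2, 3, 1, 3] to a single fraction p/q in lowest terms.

Using pₖ = aₖpₖ₋₁ + pₖ₋₂ and qₖ = aₖqₖ₋₁ + qₖ₋₂:
  k=0: a=1, p=1, q=1
  k=1: a=2, p=3, q=2
  k=2: a=3, p=10, q=7
  k=3: a=1, p=13, q=9
  k=4: a=3, p=49, q=34

49/34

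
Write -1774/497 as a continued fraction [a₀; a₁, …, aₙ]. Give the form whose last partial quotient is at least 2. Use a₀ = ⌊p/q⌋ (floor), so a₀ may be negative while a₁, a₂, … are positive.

[-4; 2, 3, 9, 1, 6]

-1774 = -4*497 + 214
497 = 2*214 + 69
214 = 3*69 + 7
69 = 9*7 + 6
7 = 1*6 + 1
6 = 6*1 + 0  (stop)
So -1774/497 = [-4; 2, 3, 9, 1, 6].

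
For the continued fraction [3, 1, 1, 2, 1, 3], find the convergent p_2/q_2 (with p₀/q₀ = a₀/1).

Using pₖ = aₖpₖ₋₁ + pₖ₋₂, qₖ = aₖqₖ₋₁ + qₖ₋₂ (with p₋₁=1, p₋₂=0, q₋₁=0, q₋₂=1):
  k=0: a=3, p=3, q=1
  k=1: a=1, p=4, q=1
  k=2: a=1, p=7, q=2

7/2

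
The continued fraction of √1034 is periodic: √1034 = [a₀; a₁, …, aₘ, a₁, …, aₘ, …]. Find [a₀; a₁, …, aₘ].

[32; 6, 2, 2, 2, 6, 64]

a₀ = ⌊√1034⌋ = 32.
With m₀=0, d₀=1 and mₖ₊₁ = dₖaₖ − mₖ, dₖ₊₁ = (n − mₖ₊₁²)/dₖ, aₖ₊₁ = ⌊(a₀+mₖ₊₁)/dₖ₊₁⌋:
  k=1: m=32, d=10, a=6
  k=2: m=28, d=25, a=2
  k=3: m=22, d=22, a=2
  k=4: m=22, d=25, a=2
  k=5: m=28, d=10, a=6
  k=6: m=32, d=1, a=64
d=1 and a=2a₀=64 at k=6, so the next step gives (m, d) = (32, 10) again — its k=1 value — and the period has length 6.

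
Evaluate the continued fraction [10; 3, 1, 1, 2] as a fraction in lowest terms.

185/18

Using pₖ = aₖpₖ₋₁ + pₖ₋₂ and qₖ = aₖqₖ₋₁ + qₖ₋₂:
  k=0: a=10, p=10, q=1
  k=1: a=3, p=31, q=3
  k=2: a=1, p=41, q=4
  k=3: a=1, p=72, q=7
  k=4: a=2, p=185, q=18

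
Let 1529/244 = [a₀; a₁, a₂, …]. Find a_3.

3

1529 = 6·244 + 65   →  a_0 = 6
244 = 3·65 + 49   →  a_1 = 3
65 = 1·49 + 16   →  a_2 = 1
49 = 3·16 + 1   →  a_3 = 3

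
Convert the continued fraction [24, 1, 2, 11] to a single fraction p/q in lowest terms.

839/34

Fold from the inside: start with 11/1.
  2 + 1/11 = 23/11
  1 + 11/23 = 34/23
  24 + 23/34 = 839/34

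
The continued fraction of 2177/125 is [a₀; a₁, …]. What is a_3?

2177 = 17·125 + 52   →  a_0 = 17
125 = 2·52 + 21   →  a_1 = 2
52 = 2·21 + 10   →  a_2 = 2
21 = 2·10 + 1   →  a_3 = 2

2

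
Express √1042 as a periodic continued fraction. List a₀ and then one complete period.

[32; 3, 1, 1, 3, 64]

a₀ = ⌊√1042⌋ = 32.
With m₀=0, d₀=1 and mₖ₊₁ = dₖaₖ − mₖ, dₖ₊₁ = (n − mₖ₊₁²)/dₖ, aₖ₊₁ = ⌊(a₀+mₖ₊₁)/dₖ₊₁⌋:
  k=1: m=32, d=18, a=3
  k=2: m=22, d=31, a=1
  k=3: m=9, d=31, a=1
  k=4: m=22, d=18, a=3
  k=5: m=32, d=1, a=64
d=1 and a=2a₀=64 at k=5, so the next step gives (m, d) = (32, 18) again — its k=1 value — and the period has length 5.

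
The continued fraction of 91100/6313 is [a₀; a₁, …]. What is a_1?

2

91100 = 14·6313 + 2718   →  a_0 = 14
6313 = 2·2718 + 877   →  a_1 = 2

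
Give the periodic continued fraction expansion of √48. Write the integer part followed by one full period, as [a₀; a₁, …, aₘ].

a₀ = ⌊√48⌋ = 6.
With m₀=0, d₀=1 and mₖ₊₁ = dₖaₖ − mₖ, dₖ₊₁ = (n − mₖ₊₁²)/dₖ, aₖ₊₁ = ⌊(a₀+mₖ₊₁)/dₖ₊₁⌋:
  k=1: m=6, d=12, a=1
  k=2: m=6, d=1, a=12
d=1 and a=2a₀=12 at k=2, so the next step gives (m, d) = (6, 12) again — its k=1 value — and the period has length 2.

[6; 1, 12]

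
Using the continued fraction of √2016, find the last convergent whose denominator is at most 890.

√2016 = [44; 1, 8, 1, 88, …] (period length 4).
Convergents:
  p_0/q_0 = 44/1
  p_1/q_1 = 45/1
  p_2/q_2 = 404/9
  p_3/q_3 = 449/10
  p_4/q_4 = 39916/889
  p_5/q_5 = 40365/899
q_4 = 889 ≤ 890 < 899 = q_5, so the answer is 39916/889.

39916/889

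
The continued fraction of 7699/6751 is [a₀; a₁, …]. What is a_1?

7699 = 1·6751 + 948   →  a_0 = 1
6751 = 7·948 + 115   →  a_1 = 7

7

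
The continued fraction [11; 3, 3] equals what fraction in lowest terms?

Using pₖ = aₖpₖ₋₁ + pₖ₋₂ and qₖ = aₖqₖ₋₁ + qₖ₋₂:
  k=0: a=11, p=11, q=1
  k=1: a=3, p=34, q=3
  k=2: a=3, p=113, q=10

113/10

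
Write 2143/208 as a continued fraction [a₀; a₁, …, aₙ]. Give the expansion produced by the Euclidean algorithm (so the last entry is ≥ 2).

2143 = 10×208 + 63
208 = 3×63 + 19
63 = 3×19 + 6
19 = 3×6 + 1
6 = 6×1 + 0  (stop)
So 2143/208 = [10; 3, 3, 3, 6].

[10; 3, 3, 3, 6]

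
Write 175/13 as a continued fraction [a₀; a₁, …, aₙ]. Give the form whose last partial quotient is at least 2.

175 = 13*13 + 6
13 = 2*6 + 1
6 = 6*1 + 0  (stop)
So 175/13 = [13; 2, 6].

[13; 2, 6]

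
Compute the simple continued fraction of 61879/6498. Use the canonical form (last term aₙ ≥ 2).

[9; 1, 1, 10, 2, 10, 14]

61879 = 9*6498 + 3397
6498 = 1*3397 + 3101
3397 = 1*3101 + 296
3101 = 10*296 + 141
296 = 2*141 + 14
141 = 10*14 + 1
14 = 14*1 + 0  (stop)
So 61879/6498 = [9; 1, 1, 10, 2, 10, 14].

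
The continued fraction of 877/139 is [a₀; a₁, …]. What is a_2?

4

877 = 6·139 + 43   →  a_0 = 6
139 = 3·43 + 10   →  a_1 = 3
43 = 4·10 + 3   →  a_2 = 4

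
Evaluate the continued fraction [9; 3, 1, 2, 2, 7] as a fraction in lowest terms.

Fold from the inside: start with 7/1.
  2 + 1/7 = 15/7
  2 + 7/15 = 37/15
  1 + 15/37 = 52/37
  3 + 37/52 = 193/52
  9 + 52/193 = 1789/193

1789/193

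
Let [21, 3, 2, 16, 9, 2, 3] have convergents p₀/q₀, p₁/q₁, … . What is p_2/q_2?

Using pₖ = aₖpₖ₋₁ + pₖ₋₂, qₖ = aₖqₖ₋₁ + qₖ₋₂ (with p₋₁=1, p₋₂=0, q₋₁=0, q₋₂=1):
  k=0: a=21, p=21, q=1
  k=1: a=3, p=64, q=3
  k=2: a=2, p=149, q=7

149/7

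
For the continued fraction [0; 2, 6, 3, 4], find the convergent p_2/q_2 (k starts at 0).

6/13

Using pₖ = aₖpₖ₋₁ + pₖ₋₂, qₖ = aₖqₖ₋₁ + qₖ₋₂ (with p₋₁=1, p₋₂=0, q₋₁=0, q₋₂=1):
  k=0: a=0, p=0, q=1
  k=1: a=2, p=1, q=2
  k=2: a=6, p=6, q=13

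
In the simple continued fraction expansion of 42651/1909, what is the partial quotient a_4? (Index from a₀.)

42651 = 22·1909 + 653   →  a_0 = 22
1909 = 2·653 + 603   →  a_1 = 2
653 = 1·603 + 50   →  a_2 = 1
603 = 12·50 + 3   →  a_3 = 12
50 = 16·3 + 2   →  a_4 = 16

16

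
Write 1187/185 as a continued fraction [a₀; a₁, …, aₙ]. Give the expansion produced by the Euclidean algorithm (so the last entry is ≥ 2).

[6; 2, 2, 2, 15]

1187 = 6×185 + 77
185 = 2×77 + 31
77 = 2×31 + 15
31 = 2×15 + 1
15 = 15×1 + 0  (stop)
So 1187/185 = [6; 2, 2, 2, 15].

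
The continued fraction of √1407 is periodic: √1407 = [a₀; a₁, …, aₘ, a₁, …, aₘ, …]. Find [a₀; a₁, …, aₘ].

a₀ = ⌊√1407⌋ = 37.
With m₀=0, d₀=1 and mₖ₊₁ = dₖaₖ − mₖ, dₖ₊₁ = (n − mₖ₊₁²)/dₖ, aₖ₊₁ = ⌊(a₀+mₖ₊₁)/dₖ₊₁⌋:
  k=1: m=37, d=38, a=1
  k=2: m=1, d=37, a=1
  k=3: m=36, d=3, a=24
  k=4: m=36, d=37, a=1
  k=5: m=1, d=38, a=1
  k=6: m=37, d=1, a=74
d=1 and a=2a₀=74 at k=6, so the next step gives (m, d) = (37, 38) again — its k=1 value — and the period has length 6.

[37; 1, 1, 24, 1, 1, 74]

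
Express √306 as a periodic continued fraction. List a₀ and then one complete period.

a₀ = ⌊√306⌋ = 17.
With m₀=0, d₀=1 and mₖ₊₁ = dₖaₖ − mₖ, dₖ₊₁ = (n − mₖ₊₁²)/dₖ, aₖ₊₁ = ⌊(a₀+mₖ₊₁)/dₖ₊₁⌋:
  k=1: m=17, d=17, a=2
  k=2: m=17, d=1, a=34
d=1 and a=2a₀=34 at k=2, so the next step gives (m, d) = (17, 17) again — its k=1 value — and the period has length 2.

[17; 2, 34]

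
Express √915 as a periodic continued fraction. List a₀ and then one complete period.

a₀ = ⌊√915⌋ = 30.
With m₀=0, d₀=1 and mₖ₊₁ = dₖaₖ − mₖ, dₖ₊₁ = (n − mₖ₊₁²)/dₖ, aₖ₊₁ = ⌊(a₀+mₖ₊₁)/dₖ₊₁⌋:
  k=1: m=30, d=15, a=4
  k=2: m=30, d=1, a=60
d=1 and a=2a₀=60 at k=2, so the next step gives (m, d) = (30, 15) again — its k=1 value — and the period has length 2.

[30; 4, 60]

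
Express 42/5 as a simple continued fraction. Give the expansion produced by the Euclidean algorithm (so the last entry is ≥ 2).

[8; 2, 2]

42 = 8×5 + 2
5 = 2×2 + 1
2 = 2×1 + 0  (stop)
So 42/5 = [8; 2, 2].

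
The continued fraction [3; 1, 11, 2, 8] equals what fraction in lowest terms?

Fold from the inside: start with 8/1.
  2 + 1/8 = 17/8
  11 + 8/17 = 195/17
  1 + 17/195 = 212/195
  3 + 195/212 = 831/212

831/212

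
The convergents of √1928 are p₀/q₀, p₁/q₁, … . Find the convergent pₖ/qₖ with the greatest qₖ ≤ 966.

41977/956

√1928 = [43; 1, 9, 1, 86, …] (period length 4).
Convergents:
  p_0/q_0 = 43/1
  p_1/q_1 = 44/1
  p_2/q_2 = 439/10
  p_3/q_3 = 483/11
  p_4/q_4 = 41977/956
  p_5/q_5 = 42460/967
q_4 = 956 ≤ 966 < 967 = q_5, so the answer is 41977/956.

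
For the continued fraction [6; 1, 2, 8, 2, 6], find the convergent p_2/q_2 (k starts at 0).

Using pₖ = aₖpₖ₋₁ + pₖ₋₂, qₖ = aₖqₖ₋₁ + qₖ₋₂ (with p₋₁=1, p₋₂=0, q₋₁=0, q₋₂=1):
  k=0: a=6, p=6, q=1
  k=1: a=1, p=7, q=1
  k=2: a=2, p=20, q=3

20/3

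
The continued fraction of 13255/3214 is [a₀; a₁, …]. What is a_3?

7

13255 = 4·3214 + 399   →  a_0 = 4
3214 = 8·399 + 22   →  a_1 = 8
399 = 18·22 + 3   →  a_2 = 18
22 = 7·3 + 1   →  a_3 = 7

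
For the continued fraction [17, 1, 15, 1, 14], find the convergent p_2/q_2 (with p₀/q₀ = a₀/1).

287/16

Using pₖ = aₖpₖ₋₁ + pₖ₋₂, qₖ = aₖqₖ₋₁ + qₖ₋₂ (with p₋₁=1, p₋₂=0, q₋₁=0, q₋₂=1):
  k=0: a=17, p=17, q=1
  k=1: a=1, p=18, q=1
  k=2: a=15, p=287, q=16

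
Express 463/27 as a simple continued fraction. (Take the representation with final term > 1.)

463 = 17·27 + 4
27 = 6·4 + 3
4 = 1·3 + 1
3 = 3·1 + 0  (stop)
So 463/27 = [17; 6, 1, 3].

[17; 6, 1, 3]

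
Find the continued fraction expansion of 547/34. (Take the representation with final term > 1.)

[16; 11, 3]

547 = 16×34 + 3
34 = 11×3 + 1
3 = 3×1 + 0  (stop)
So 547/34 = [16; 11, 3].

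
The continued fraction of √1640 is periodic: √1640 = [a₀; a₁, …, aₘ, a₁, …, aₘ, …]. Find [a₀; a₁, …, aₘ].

[40; 2, 80]

a₀ = ⌊√1640⌋ = 40.
With m₀=0, d₀=1 and mₖ₊₁ = dₖaₖ − mₖ, dₖ₊₁ = (n − mₖ₊₁²)/dₖ, aₖ₊₁ = ⌊(a₀+mₖ₊₁)/dₖ₊₁⌋:
  k=1: m=40, d=40, a=2
  k=2: m=40, d=1, a=80
d=1 and a=2a₀=80 at k=2, so the next step gives (m, d) = (40, 40) again — its k=1 value — and the period has length 2.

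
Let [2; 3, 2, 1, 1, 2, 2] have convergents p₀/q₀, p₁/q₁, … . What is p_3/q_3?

23/10

Using pₖ = aₖpₖ₋₁ + pₖ₋₂, qₖ = aₖqₖ₋₁ + qₖ₋₂ (with p₋₁=1, p₋₂=0, q₋₁=0, q₋₂=1):
  k=0: a=2, p=2, q=1
  k=1: a=3, p=7, q=3
  k=2: a=2, p=16, q=7
  k=3: a=1, p=23, q=10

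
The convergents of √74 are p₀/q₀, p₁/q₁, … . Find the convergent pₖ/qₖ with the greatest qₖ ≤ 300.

√74 = [8; 1, 1, 1, 1, 16, …] (period length 5).
Convergents:
  p_0/q_0 = 8/1
  p_1/q_1 = 9/1
  p_2/q_2 = 17/2
  p_3/q_3 = 26/3
  p_4/q_4 = 43/5
  p_5/q_5 = 714/83
  p_6/q_6 = 757/88
  p_7/q_7 = 1471/171
  p_8/q_8 = 2228/259
  p_9/q_9 = 3699/430
q_8 = 259 ≤ 300 < 430 = q_9, so the answer is 2228/259.

2228/259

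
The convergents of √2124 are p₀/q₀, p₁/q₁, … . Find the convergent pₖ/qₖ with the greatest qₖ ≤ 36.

1060/23

√2124 = [46; 11, 1, 1, 22, 1, 1, 11, 92, …] (period length 8).
Convergents:
  p_0/q_0 = 46/1
  p_1/q_1 = 507/11
  p_2/q_2 = 553/12
  p_3/q_3 = 1060/23
  p_4/q_4 = 23873/518
q_3 = 23 ≤ 36 < 518 = q_4, so the answer is 1060/23.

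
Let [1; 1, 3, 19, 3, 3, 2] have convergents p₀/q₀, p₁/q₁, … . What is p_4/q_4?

412/235

Using pₖ = aₖpₖ₋₁ + pₖ₋₂, qₖ = aₖqₖ₋₁ + qₖ₋₂ (with p₋₁=1, p₋₂=0, q₋₁=0, q₋₂=1):
  k=0: a=1, p=1, q=1
  k=1: a=1, p=2, q=1
  k=2: a=3, p=7, q=4
  k=3: a=19, p=135, q=77
  k=4: a=3, p=412, q=235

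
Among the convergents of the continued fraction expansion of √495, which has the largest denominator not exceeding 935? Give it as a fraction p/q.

15841/712

√495 = [22; 4, 44, …] (period length 2).
Convergents:
  p_0/q_0 = 22/1
  p_1/q_1 = 89/4
  p_2/q_2 = 3938/177
  p_3/q_3 = 15841/712
  p_4/q_4 = 700942/31505
q_3 = 712 ≤ 935 < 31505 = q_4, so the answer is 15841/712.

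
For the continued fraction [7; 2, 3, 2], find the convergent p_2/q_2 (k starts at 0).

Using pₖ = aₖpₖ₋₁ + pₖ₋₂, qₖ = aₖqₖ₋₁ + qₖ₋₂ (with p₋₁=1, p₋₂=0, q₋₁=0, q₋₂=1):
  k=0: a=7, p=7, q=1
  k=1: a=2, p=15, q=2
  k=2: a=3, p=52, q=7

52/7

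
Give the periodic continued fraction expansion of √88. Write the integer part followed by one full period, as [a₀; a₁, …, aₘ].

[9; 2, 1, 1, 1, 2, 18]

a₀ = ⌊√88⌋ = 9.
With m₀=0, d₀=1 and mₖ₊₁ = dₖaₖ − mₖ, dₖ₊₁ = (n − mₖ₊₁²)/dₖ, aₖ₊₁ = ⌊(a₀+mₖ₊₁)/dₖ₊₁⌋:
  k=1: m=9, d=7, a=2
  k=2: m=5, d=9, a=1
  k=3: m=4, d=8, a=1
  k=4: m=4, d=9, a=1
  k=5: m=5, d=7, a=2
  k=6: m=9, d=1, a=18
d=1 and a=2a₀=18 at k=6, so the next step gives (m, d) = (9, 7) again — its k=1 value — and the period has length 6.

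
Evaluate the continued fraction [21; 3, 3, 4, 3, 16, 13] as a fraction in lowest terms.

Fold from the inside: start with 13/1.
  16 + 1/13 = 209/13
  3 + 13/209 = 640/209
  4 + 209/640 = 2769/640
  3 + 640/2769 = 8947/2769
  3 + 2769/8947 = 29610/8947
  21 + 8947/29610 = 630757/29610

630757/29610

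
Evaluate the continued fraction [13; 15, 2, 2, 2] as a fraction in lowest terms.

2417/185

Using pₖ = aₖpₖ₋₁ + pₖ₋₂ and qₖ = aₖqₖ₋₁ + qₖ₋₂:
  k=0: a=13, p=13, q=1
  k=1: a=15, p=196, q=15
  k=2: a=2, p=405, q=31
  k=3: a=2, p=1006, q=77
  k=4: a=2, p=2417, q=185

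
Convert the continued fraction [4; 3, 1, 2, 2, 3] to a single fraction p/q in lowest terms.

Using pₖ = aₖpₖ₋₁ + pₖ₋₂ and qₖ = aₖqₖ₋₁ + qₖ₋₂:
  k=0: a=4, p=4, q=1
  k=1: a=3, p=13, q=3
  k=2: a=1, p=17, q=4
  k=3: a=2, p=47, q=11
  k=4: a=2, p=111, q=26
  k=5: a=3, p=380, q=89

380/89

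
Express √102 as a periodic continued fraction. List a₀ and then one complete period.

[10; 10, 20]

a₀ = ⌊√102⌋ = 10.
With m₀=0, d₀=1 and mₖ₊₁ = dₖaₖ − mₖ, dₖ₊₁ = (n − mₖ₊₁²)/dₖ, aₖ₊₁ = ⌊(a₀+mₖ₊₁)/dₖ₊₁⌋:
  k=1: m=10, d=2, a=10
  k=2: m=10, d=1, a=20
d=1 and a=2a₀=20 at k=2, so the next step gives (m, d) = (10, 2) again — its k=1 value — and the period has length 2.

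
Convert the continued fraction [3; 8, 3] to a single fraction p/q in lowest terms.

78/25

Using pₖ = aₖpₖ₋₁ + pₖ₋₂ and qₖ = aₖqₖ₋₁ + qₖ₋₂:
  k=0: a=3, p=3, q=1
  k=1: a=8, p=25, q=8
  k=2: a=3, p=78, q=25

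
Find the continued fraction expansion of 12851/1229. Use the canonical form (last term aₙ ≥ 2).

12851 = 10·1229 + 561
1229 = 2·561 + 107
561 = 5·107 + 26
107 = 4·26 + 3
26 = 8·3 + 2
3 = 1·2 + 1
2 = 2·1 + 0  (stop)
So 12851/1229 = [10; 2, 5, 4, 8, 1, 2].

[10; 2, 5, 4, 8, 1, 2]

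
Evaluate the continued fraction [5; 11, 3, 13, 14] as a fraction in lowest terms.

Fold from the inside: start with 14/1.
  13 + 1/14 = 183/14
  3 + 14/183 = 563/183
  11 + 183/563 = 6376/563
  5 + 563/6376 = 32443/6376

32443/6376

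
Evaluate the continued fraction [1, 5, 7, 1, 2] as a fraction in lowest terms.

Fold from the inside: start with 2/1.
  1 + 1/2 = 3/2
  7 + 2/3 = 23/3
  5 + 3/23 = 118/23
  1 + 23/118 = 141/118

141/118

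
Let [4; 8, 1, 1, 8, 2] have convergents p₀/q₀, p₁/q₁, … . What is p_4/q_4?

597/145

Using pₖ = aₖpₖ₋₁ + pₖ₋₂, qₖ = aₖqₖ₋₁ + qₖ₋₂ (with p₋₁=1, p₋₂=0, q₋₁=0, q₋₂=1):
  k=0: a=4, p=4, q=1
  k=1: a=8, p=33, q=8
  k=2: a=1, p=37, q=9
  k=3: a=1, p=70, q=17
  k=4: a=8, p=597, q=145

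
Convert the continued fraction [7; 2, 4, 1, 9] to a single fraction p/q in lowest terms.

805/108

Using pₖ = aₖpₖ₋₁ + pₖ₋₂ and qₖ = aₖqₖ₋₁ + qₖ₋₂:
  k=0: a=7, p=7, q=1
  k=1: a=2, p=15, q=2
  k=2: a=4, p=67, q=9
  k=3: a=1, p=82, q=11
  k=4: a=9, p=805, q=108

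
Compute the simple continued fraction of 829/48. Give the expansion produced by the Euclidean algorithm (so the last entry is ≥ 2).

829 = 17·48 + 13
48 = 3·13 + 9
13 = 1·9 + 4
9 = 2·4 + 1
4 = 4·1 + 0  (stop)
So 829/48 = [17; 3, 1, 2, 4].

[17; 3, 1, 2, 4]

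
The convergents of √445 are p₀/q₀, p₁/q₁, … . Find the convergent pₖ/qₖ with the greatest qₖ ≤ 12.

232/11

√445 = [21; 10, 1, 1, 10, 42, …] (period length 5).
Convergents:
  p_0/q_0 = 21/1
  p_1/q_1 = 211/10
  p_2/q_2 = 232/11
  p_3/q_3 = 443/21
q_2 = 11 ≤ 12 < 21 = q_3, so the answer is 232/11.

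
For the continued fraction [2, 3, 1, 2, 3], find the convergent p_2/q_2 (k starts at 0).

Using pₖ = aₖpₖ₋₁ + pₖ₋₂, qₖ = aₖqₖ₋₁ + qₖ₋₂ (with p₋₁=1, p₋₂=0, q₋₁=0, q₋₂=1):
  k=0: a=2, p=2, q=1
  k=1: a=3, p=7, q=3
  k=2: a=1, p=9, q=4

9/4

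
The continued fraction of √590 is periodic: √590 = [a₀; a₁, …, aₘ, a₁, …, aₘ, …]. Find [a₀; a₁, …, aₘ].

[24; 3, 2, 4, 2, 3, 48]

a₀ = ⌊√590⌋ = 24.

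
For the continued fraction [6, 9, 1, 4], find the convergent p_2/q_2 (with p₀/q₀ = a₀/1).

61/10

Using pₖ = aₖpₖ₋₁ + pₖ₋₂, qₖ = aₖqₖ₋₁ + qₖ₋₂ (with p₋₁=1, p₋₂=0, q₋₁=0, q₋₂=1):
  k=0: a=6, p=6, q=1
  k=1: a=9, p=55, q=9
  k=2: a=1, p=61, q=10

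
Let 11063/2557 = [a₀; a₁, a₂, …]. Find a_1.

11063 = 4·2557 + 835   →  a_0 = 4
2557 = 3·835 + 52   →  a_1 = 3

3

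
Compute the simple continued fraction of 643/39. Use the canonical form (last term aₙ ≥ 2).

[16; 2, 19]

643 = 16×39 + 19
39 = 2×19 + 1
19 = 19×1 + 0  (stop)
So 643/39 = [16; 2, 19].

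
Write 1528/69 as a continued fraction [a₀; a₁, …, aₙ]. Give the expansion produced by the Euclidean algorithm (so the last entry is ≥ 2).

[22; 6, 1, 9]

1528 = 22·69 + 10
69 = 6·10 + 9
10 = 1·9 + 1
9 = 9·1 + 0  (stop)
So 1528/69 = [22; 6, 1, 9].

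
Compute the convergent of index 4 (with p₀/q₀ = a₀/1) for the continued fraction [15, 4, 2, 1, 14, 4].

Using pₖ = aₖpₖ₋₁ + pₖ₋₂, qₖ = aₖqₖ₋₁ + qₖ₋₂ (with p₋₁=1, p₋₂=0, q₋₁=0, q₋₂=1):
  k=0: a=15, p=15, q=1
  k=1: a=4, p=61, q=4
  k=2: a=2, p=137, q=9
  k=3: a=1, p=198, q=13
  k=4: a=14, p=2909, q=191

2909/191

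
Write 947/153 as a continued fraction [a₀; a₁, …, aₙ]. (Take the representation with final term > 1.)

[6; 5, 3, 1, 1, 1, 2]

947 = 6×153 + 29
153 = 5×29 + 8
29 = 3×8 + 5
8 = 1×5 + 3
5 = 1×3 + 2
3 = 1×2 + 1
2 = 2×1 + 0  (stop)
So 947/153 = [6; 5, 3, 1, 1, 1, 2].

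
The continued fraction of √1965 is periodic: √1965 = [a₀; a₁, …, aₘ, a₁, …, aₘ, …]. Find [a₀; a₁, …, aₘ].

a₀ = ⌊√1965⌋ = 44.
With m₀=0, d₀=1 and mₖ₊₁ = dₖaₖ − mₖ, dₖ₊₁ = (n − mₖ₊₁²)/dₖ, aₖ₊₁ = ⌊(a₀+mₖ₊₁)/dₖ₊₁⌋:
  k=1: m=44, d=29, a=3
  k=2: m=43, d=4, a=21
  k=3: m=41, d=71, a=1
  k=4: m=30, d=15, a=4
  k=5: m=30, d=71, a=1
  k=6: m=41, d=4, a=21
  k=7: m=43, d=29, a=3
  k=8: m=44, d=1, a=88
d=1 and a=2a₀=88 at k=8, so the next step gives (m, d) = (44, 29) again — its k=1 value — and the period has length 8.

[44; 3, 21, 1, 4, 1, 21, 3, 88]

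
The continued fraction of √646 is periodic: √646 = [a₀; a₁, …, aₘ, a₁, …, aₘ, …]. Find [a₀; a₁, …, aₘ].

[25; 2, 2, 2, 50]

a₀ = ⌊√646⌋ = 25.
With m₀=0, d₀=1 and mₖ₊₁ = dₖaₖ − mₖ, dₖ₊₁ = (n − mₖ₊₁²)/dₖ, aₖ₊₁ = ⌊(a₀+mₖ₊₁)/dₖ₊₁⌋:
  k=1: m=25, d=21, a=2
  k=2: m=17, d=17, a=2
  k=3: m=17, d=21, a=2
  k=4: m=25, d=1, a=50
d=1 and a=2a₀=50 at k=4, so the next step gives (m, d) = (25, 21) again — its k=1 value — and the period has length 4.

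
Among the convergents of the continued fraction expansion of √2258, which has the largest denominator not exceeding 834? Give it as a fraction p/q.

34831/733

√2258 = [47; 1, 1, 13, 13, 1, 1, 94, …] (period length 7).
Convergents:
  p_0/q_0 = 47/1
  p_1/q_1 = 48/1
  p_2/q_2 = 95/2
  p_3/q_3 = 1283/27
  p_4/q_4 = 16774/353
  p_5/q_5 = 18057/380
  p_6/q_6 = 34831/733
  p_7/q_7 = 3292171/69282
q_6 = 733 ≤ 834 < 69282 = q_7, so the answer is 34831/733.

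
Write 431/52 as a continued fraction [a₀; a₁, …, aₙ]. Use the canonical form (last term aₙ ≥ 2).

431 = 8×52 + 15
52 = 3×15 + 7
15 = 2×7 + 1
7 = 7×1 + 0  (stop)
So 431/52 = [8; 3, 2, 7].

[8; 3, 2, 7]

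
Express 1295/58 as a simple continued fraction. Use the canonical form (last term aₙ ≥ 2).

1295 = 22×58 + 19
58 = 3×19 + 1
19 = 19×1 + 0  (stop)
So 1295/58 = [22; 3, 19].

[22; 3, 19]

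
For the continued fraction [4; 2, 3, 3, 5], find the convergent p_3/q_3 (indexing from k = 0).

Using pₖ = aₖpₖ₋₁ + pₖ₋₂, qₖ = aₖqₖ₋₁ + qₖ₋₂ (with p₋₁=1, p₋₂=0, q₋₁=0, q₋₂=1):
  k=0: a=4, p=4, q=1
  k=1: a=2, p=9, q=2
  k=2: a=3, p=31, q=7
  k=3: a=3, p=102, q=23

102/23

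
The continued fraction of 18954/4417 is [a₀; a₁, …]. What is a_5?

18954 = 4·4417 + 1286   →  a_0 = 4
4417 = 3·1286 + 559   →  a_1 = 3
1286 = 2·559 + 168   →  a_2 = 2
559 = 3·168 + 55   →  a_3 = 3
168 = 3·55 + 3   →  a_4 = 3
55 = 18·3 + 1   →  a_5 = 18

18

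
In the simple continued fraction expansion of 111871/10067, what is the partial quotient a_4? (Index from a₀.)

6

111871 = 11·10067 + 1134   →  a_0 = 11
10067 = 8·1134 + 995   →  a_1 = 8
1134 = 1·995 + 139   →  a_2 = 1
995 = 7·139 + 22   →  a_3 = 7
139 = 6·22 + 7   →  a_4 = 6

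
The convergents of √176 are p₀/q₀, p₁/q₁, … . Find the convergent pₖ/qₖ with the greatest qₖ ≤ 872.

5227/394

√176 = [13; 3, 1, 3, 26, …] (period length 4).
Convergents:
  p_0/q_0 = 13/1
  p_1/q_1 = 40/3
  p_2/q_2 = 53/4
  p_3/q_3 = 199/15
  p_4/q_4 = 5227/394
  p_5/q_5 = 15880/1197
q_4 = 394 ≤ 872 < 1197 = q_5, so the answer is 5227/394.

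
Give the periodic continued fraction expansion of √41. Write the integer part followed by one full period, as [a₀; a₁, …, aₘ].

a₀ = ⌊√41⌋ = 6.
With m₀=0, d₀=1 and mₖ₊₁ = dₖaₖ − mₖ, dₖ₊₁ = (n − mₖ₊₁²)/dₖ, aₖ₊₁ = ⌊(a₀+mₖ₊₁)/dₖ₊₁⌋:
  k=1: m=6, d=5, a=2
  k=2: m=4, d=5, a=2
  k=3: m=6, d=1, a=12
d=1 and a=2a₀=12 at k=3, so the next step gives (m, d) = (6, 5) again — its k=1 value — and the period has length 3.

[6; 2, 2, 12]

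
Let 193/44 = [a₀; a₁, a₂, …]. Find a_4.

193 = 4·44 + 17   →  a_0 = 4
44 = 2·17 + 10   →  a_1 = 2
17 = 1·10 + 7   →  a_2 = 1
10 = 1·7 + 3   →  a_3 = 1
7 = 2·3 + 1   →  a_4 = 2

2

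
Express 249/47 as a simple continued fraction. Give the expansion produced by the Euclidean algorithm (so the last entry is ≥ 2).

[5; 3, 2, 1, 4]

249 = 5·47 + 14
47 = 3·14 + 5
14 = 2·5 + 4
5 = 1·4 + 1
4 = 4·1 + 0  (stop)
So 249/47 = [5; 3, 2, 1, 4].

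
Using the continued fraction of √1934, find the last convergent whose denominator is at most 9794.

170236/3871

√1934 = [43; 1, 42, 1, 86, …] (period length 4).
Convergents:
  p_0/q_0 = 43/1
  p_1/q_1 = 44/1
  p_2/q_2 = 1891/43
  p_3/q_3 = 1935/44
  p_4/q_4 = 168301/3827
  p_5/q_5 = 170236/3871
  p_6/q_6 = 7318213/166409
q_5 = 3871 ≤ 9794 < 166409 = q_6, so the answer is 170236/3871.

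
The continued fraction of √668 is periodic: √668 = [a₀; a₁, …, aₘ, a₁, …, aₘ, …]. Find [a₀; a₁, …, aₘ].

a₀ = ⌊√668⌋ = 25.
With m₀=0, d₀=1 and mₖ₊₁ = dₖaₖ − mₖ, dₖ₊₁ = (n − mₖ₊₁²)/dₖ, aₖ₊₁ = ⌊(a₀+mₖ₊₁)/dₖ₊₁⌋:
  k=1: m=25, d=43, a=1
  k=2: m=18, d=8, a=5
  k=3: m=22, d=23, a=2
  k=4: m=24, d=4, a=12
  k=5: m=24, d=23, a=2
  k=6: m=22, d=8, a=5
  k=7: m=18, d=43, a=1
  k=8: m=25, d=1, a=50
d=1 and a=2a₀=50 at k=8, so the next step gives (m, d) = (25, 43) again — its k=1 value — and the period has length 8.

[25; 1, 5, 2, 12, 2, 5, 1, 50]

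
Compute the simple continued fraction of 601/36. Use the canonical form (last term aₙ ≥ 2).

[16; 1, 2, 3, 1, 2]

601 = 16*36 + 25
36 = 1*25 + 11
25 = 2*11 + 3
11 = 3*3 + 2
3 = 1*2 + 1
2 = 2*1 + 0  (stop)
So 601/36 = [16; 1, 2, 3, 1, 2].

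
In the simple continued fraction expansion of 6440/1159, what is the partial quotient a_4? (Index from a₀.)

6440 = 5·1159 + 645   →  a_0 = 5
1159 = 1·645 + 514   →  a_1 = 1
645 = 1·514 + 131   →  a_2 = 1
514 = 3·131 + 121   →  a_3 = 3
131 = 1·121 + 10   →  a_4 = 1

1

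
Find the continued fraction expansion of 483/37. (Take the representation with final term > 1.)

483 = 13×37 + 2
37 = 18×2 + 1
2 = 2×1 + 0  (stop)
So 483/37 = [13; 18, 2].

[13; 18, 2]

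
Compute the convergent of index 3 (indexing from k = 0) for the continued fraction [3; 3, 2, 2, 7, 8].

56/17

Using pₖ = aₖpₖ₋₁ + pₖ₋₂, qₖ = aₖqₖ₋₁ + qₖ₋₂ (with p₋₁=1, p₋₂=0, q₋₁=0, q₋₂=1):
  k=0: a=3, p=3, q=1
  k=1: a=3, p=10, q=3
  k=2: a=2, p=23, q=7
  k=3: a=2, p=56, q=17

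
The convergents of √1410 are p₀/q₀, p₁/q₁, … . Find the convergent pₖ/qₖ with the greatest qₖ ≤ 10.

338/9

√1410 = [37; 1, 1, 4, 1, 1, 74, …] (period length 6).
Convergents:
  p_0/q_0 = 37/1
  p_1/q_1 = 38/1
  p_2/q_2 = 75/2
  p_3/q_3 = 338/9
  p_4/q_4 = 413/11
q_3 = 9 ≤ 10 < 11 = q_4, so the answer is 338/9.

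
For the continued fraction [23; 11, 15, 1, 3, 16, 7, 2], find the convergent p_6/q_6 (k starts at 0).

1847231/80000

Using pₖ = aₖpₖ₋₁ + pₖ₋₂, qₖ = aₖqₖ₋₁ + qₖ₋₂ (with p₋₁=1, p₋₂=0, q₋₁=0, q₋₂=1):
  k=0: a=23, p=23, q=1
  k=1: a=11, p=254, q=11
  k=2: a=15, p=3833, q=166
  k=3: a=1, p=4087, q=177
  k=4: a=3, p=16094, q=697
  k=5: a=16, p=261591, q=11329
  k=6: a=7, p=1847231, q=80000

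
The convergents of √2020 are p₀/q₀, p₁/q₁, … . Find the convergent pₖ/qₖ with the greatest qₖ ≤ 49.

809/18

√2020 = [44; 1, 16, 1, 88, …] (period length 4).
Convergents:
  p_0/q_0 = 44/1
  p_1/q_1 = 45/1
  p_2/q_2 = 764/17
  p_3/q_3 = 809/18
  p_4/q_4 = 71956/1601
q_3 = 18 ≤ 49 < 1601 = q_4, so the answer is 809/18.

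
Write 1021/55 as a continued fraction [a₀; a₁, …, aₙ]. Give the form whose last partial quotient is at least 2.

[18; 1, 1, 3, 2, 3]

1021 = 18*55 + 31
55 = 1*31 + 24
31 = 1*24 + 7
24 = 3*7 + 3
7 = 2*3 + 1
3 = 3*1 + 0  (stop)
So 1021/55 = [18; 1, 1, 3, 2, 3].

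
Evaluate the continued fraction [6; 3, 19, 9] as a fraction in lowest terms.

Using pₖ = aₖpₖ₋₁ + pₖ₋₂ and qₖ = aₖqₖ₋₁ + qₖ₋₂:
  k=0: a=6, p=6, q=1
  k=1: a=3, p=19, q=3
  k=2: a=19, p=367, q=58
  k=3: a=9, p=3322, q=525

3322/525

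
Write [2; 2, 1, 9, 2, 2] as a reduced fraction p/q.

354/151

Fold from the inside: start with 2/1.
  2 + 1/2 = 5/2
  9 + 2/5 = 47/5
  1 + 5/47 = 52/47
  2 + 47/52 = 151/52
  2 + 52/151 = 354/151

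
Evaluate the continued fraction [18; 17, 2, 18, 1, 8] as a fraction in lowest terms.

Fold from the inside: start with 8/1.
  1 + 1/8 = 9/8
  18 + 8/9 = 170/9
  2 + 9/170 = 349/170
  17 + 170/349 = 6103/349
  18 + 349/6103 = 110203/6103

110203/6103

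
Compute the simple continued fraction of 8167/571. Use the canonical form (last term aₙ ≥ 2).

[14; 3, 3, 3, 17]

8167 = 14*571 + 173
571 = 3*173 + 52
173 = 3*52 + 17
52 = 3*17 + 1
17 = 17*1 + 0  (stop)
So 8167/571 = [14; 3, 3, 3, 17].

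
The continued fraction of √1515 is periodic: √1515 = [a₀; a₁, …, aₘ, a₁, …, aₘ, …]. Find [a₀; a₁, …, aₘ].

[38; 1, 11, 1, 76]

a₀ = ⌊√1515⌋ = 38.
With m₀=0, d₀=1 and mₖ₊₁ = dₖaₖ − mₖ, dₖ₊₁ = (n − mₖ₊₁²)/dₖ, aₖ₊₁ = ⌊(a₀+mₖ₊₁)/dₖ₊₁⌋:
  k=1: m=38, d=71, a=1
  k=2: m=33, d=6, a=11
  k=3: m=33, d=71, a=1
  k=4: m=38, d=1, a=76
d=1 and a=2a₀=76 at k=4, so the next step gives (m, d) = (38, 71) again — its k=1 value — and the period has length 4.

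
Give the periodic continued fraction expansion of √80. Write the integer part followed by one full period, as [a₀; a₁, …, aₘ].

[8; 1, 16]

a₀ = ⌊√80⌋ = 8.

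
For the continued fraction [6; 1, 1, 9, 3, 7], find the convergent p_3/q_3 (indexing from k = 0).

Using pₖ = aₖpₖ₋₁ + pₖ₋₂, qₖ = aₖqₖ₋₁ + qₖ₋₂ (with p₋₁=1, p₋₂=0, q₋₁=0, q₋₂=1):
  k=0: a=6, p=6, q=1
  k=1: a=1, p=7, q=1
  k=2: a=1, p=13, q=2
  k=3: a=9, p=124, q=19

124/19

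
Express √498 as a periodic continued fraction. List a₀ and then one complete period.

[22; 3, 6, 22, 6, 3, 44]

a₀ = ⌊√498⌋ = 22.
With m₀=0, d₀=1 and mₖ₊₁ = dₖaₖ − mₖ, dₖ₊₁ = (n − mₖ₊₁²)/dₖ, aₖ₊₁ = ⌊(a₀+mₖ₊₁)/dₖ₊₁⌋:
  k=1: m=22, d=14, a=3
  k=2: m=20, d=7, a=6
  k=3: m=22, d=2, a=22
  k=4: m=22, d=7, a=6
  k=5: m=20, d=14, a=3
  k=6: m=22, d=1, a=44
d=1 and a=2a₀=44 at k=6, so the next step gives (m, d) = (22, 14) again — its k=1 value — and the period has length 6.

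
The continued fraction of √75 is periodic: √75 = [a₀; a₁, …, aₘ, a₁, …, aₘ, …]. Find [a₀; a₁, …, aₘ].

[8; 1, 1, 1, 16]

a₀ = ⌊√75⌋ = 8.
With m₀=0, d₀=1 and mₖ₊₁ = dₖaₖ − mₖ, dₖ₊₁ = (n − mₖ₊₁²)/dₖ, aₖ₊₁ = ⌊(a₀+mₖ₊₁)/dₖ₊₁⌋:
  k=1: m=8, d=11, a=1
  k=2: m=3, d=6, a=1
  k=3: m=3, d=11, a=1
  k=4: m=8, d=1, a=16
d=1 and a=2a₀=16 at k=4, so the next step gives (m, d) = (8, 11) again — its k=1 value — and the period has length 4.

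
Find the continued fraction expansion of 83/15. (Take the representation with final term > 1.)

[5; 1, 1, 7]

83 = 5×15 + 8
15 = 1×8 + 7
8 = 1×7 + 1
7 = 7×1 + 0  (stop)
So 83/15 = [5; 1, 1, 7].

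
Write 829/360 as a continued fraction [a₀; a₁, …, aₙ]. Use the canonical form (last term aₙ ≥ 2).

829 = 2*360 + 109
360 = 3*109 + 33
109 = 3*33 + 10
33 = 3*10 + 3
10 = 3*3 + 1
3 = 3*1 + 0  (stop)
So 829/360 = [2; 3, 3, 3, 3, 3].

[2; 3, 3, 3, 3, 3]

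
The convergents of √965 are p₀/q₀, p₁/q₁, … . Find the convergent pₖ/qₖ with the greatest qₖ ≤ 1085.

14942/481

√965 = [31; 15, 1, 1, 15, 62, …] (period length 5).
Convergents:
  p_0/q_0 = 31/1
  p_1/q_1 = 466/15
  p_2/q_2 = 497/16
  p_3/q_3 = 963/31
  p_4/q_4 = 14942/481
  p_5/q_5 = 927367/29853
q_4 = 481 ≤ 1085 < 29853 = q_5, so the answer is 14942/481.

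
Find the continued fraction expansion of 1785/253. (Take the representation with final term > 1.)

1785 = 7*253 + 14
253 = 18*14 + 1
14 = 14*1 + 0  (stop)
So 1785/253 = [7; 18, 14].

[7; 18, 14]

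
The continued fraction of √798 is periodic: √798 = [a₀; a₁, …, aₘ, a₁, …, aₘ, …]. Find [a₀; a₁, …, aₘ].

[28; 4, 56]

a₀ = ⌊√798⌋ = 28.
With m₀=0, d₀=1 and mₖ₊₁ = dₖaₖ − mₖ, dₖ₊₁ = (n − mₖ₊₁²)/dₖ, aₖ₊₁ = ⌊(a₀+mₖ₊₁)/dₖ₊₁⌋:
  k=1: m=28, d=14, a=4
  k=2: m=28, d=1, a=56
d=1 and a=2a₀=56 at k=2, so the next step gives (m, d) = (28, 14) again — its k=1 value — and the period has length 2.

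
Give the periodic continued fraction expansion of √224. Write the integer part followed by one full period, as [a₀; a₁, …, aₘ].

[14; 1, 28]

a₀ = ⌊√224⌋ = 14.
With m₀=0, d₀=1 and mₖ₊₁ = dₖaₖ − mₖ, dₖ₊₁ = (n − mₖ₊₁²)/dₖ, aₖ₊₁ = ⌊(a₀+mₖ₊₁)/dₖ₊₁⌋:
  k=1: m=14, d=28, a=1
  k=2: m=14, d=1, a=28
d=1 and a=2a₀=28 at k=2, so the next step gives (m, d) = (14, 28) again — its k=1 value — and the period has length 2.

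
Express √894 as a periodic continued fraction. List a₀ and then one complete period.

a₀ = ⌊√894⌋ = 29.
With m₀=0, d₀=1 and mₖ₊₁ = dₖaₖ − mₖ, dₖ₊₁ = (n − mₖ₊₁²)/dₖ, aₖ₊₁ = ⌊(a₀+mₖ₊₁)/dₖ₊₁⌋:
  k=1: m=29, d=53, a=1
  k=2: m=24, d=6, a=8
  k=3: m=24, d=53, a=1
  k=4: m=29, d=1, a=58
d=1 and a=2a₀=58 at k=4, so the next step gives (m, d) = (29, 53) again — its k=1 value — and the period has length 4.

[29; 1, 8, 1, 58]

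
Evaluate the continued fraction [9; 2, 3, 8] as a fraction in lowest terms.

Fold from the inside: start with 8/1.
  3 + 1/8 = 25/8
  2 + 8/25 = 58/25
  9 + 25/58 = 547/58

547/58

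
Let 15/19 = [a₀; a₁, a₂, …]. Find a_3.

1

15 = 0·19 + 15   →  a_0 = 0
19 = 1·15 + 4   →  a_1 = 1
15 = 3·4 + 3   →  a_2 = 3
4 = 1·3 + 1   →  a_3 = 1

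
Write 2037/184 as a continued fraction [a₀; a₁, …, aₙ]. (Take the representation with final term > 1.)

[11; 14, 6, 2]

2037 = 11·184 + 13
184 = 14·13 + 2
13 = 6·2 + 1
2 = 2·1 + 0  (stop)
So 2037/184 = [11; 14, 6, 2].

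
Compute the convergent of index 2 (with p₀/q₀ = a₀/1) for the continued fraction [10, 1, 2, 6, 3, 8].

32/3

Using pₖ = aₖpₖ₋₁ + pₖ₋₂, qₖ = aₖqₖ₋₁ + qₖ₋₂ (with p₋₁=1, p₋₂=0, q₋₁=0, q₋₂=1):
  k=0: a=10, p=10, q=1
  k=1: a=1, p=11, q=1
  k=2: a=2, p=32, q=3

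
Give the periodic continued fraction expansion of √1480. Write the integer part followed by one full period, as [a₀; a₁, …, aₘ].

[38; 2, 8, 19, 8, 2, 76]

a₀ = ⌊√1480⌋ = 38.
With m₀=0, d₀=1 and mₖ₊₁ = dₖaₖ − mₖ, dₖ₊₁ = (n − mₖ₊₁²)/dₖ, aₖ₊₁ = ⌊(a₀+mₖ₊₁)/dₖ₊₁⌋:
  k=1: m=38, d=36, a=2
  k=2: m=34, d=9, a=8
  k=3: m=38, d=4, a=19
  k=4: m=38, d=9, a=8
  k=5: m=34, d=36, a=2
  k=6: m=38, d=1, a=76
d=1 and a=2a₀=76 at k=6, so the next step gives (m, d) = (38, 36) again — its k=1 value — and the period has length 6.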